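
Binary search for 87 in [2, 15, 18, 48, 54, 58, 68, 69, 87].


Step 1: lo=0, hi=8, mid=4, val=54
Step 2: lo=5, hi=8, mid=6, val=68
Step 3: lo=7, hi=8, mid=7, val=69
Step 4: lo=8, hi=8, mid=8, val=87

Found at index 8


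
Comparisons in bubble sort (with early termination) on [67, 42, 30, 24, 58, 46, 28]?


Algorithm: bubble sort (with early termination)
Input: [67, 42, 30, 24, 58, 46, 28]
Sorted: [24, 28, 30, 42, 46, 58, 67]

21


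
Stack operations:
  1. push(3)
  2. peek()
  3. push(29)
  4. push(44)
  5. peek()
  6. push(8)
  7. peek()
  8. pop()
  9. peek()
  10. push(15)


push(3) -> [3]
peek()->3
push(29) -> [3, 29]
push(44) -> [3, 29, 44]
peek()->44
push(8) -> [3, 29, 44, 8]
peek()->8
pop()->8, [3, 29, 44]
peek()->44
push(15) -> [3, 29, 44, 15]

Final stack: [3, 29, 44, 15]


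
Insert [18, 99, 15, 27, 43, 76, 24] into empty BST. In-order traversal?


Insert 18: root
Insert 99: R from 18
Insert 15: L from 18
Insert 27: R from 18 -> L from 99
Insert 43: R from 18 -> L from 99 -> R from 27
Insert 76: R from 18 -> L from 99 -> R from 27 -> R from 43
Insert 24: R from 18 -> L from 99 -> L from 27

In-order: [15, 18, 24, 27, 43, 76, 99]


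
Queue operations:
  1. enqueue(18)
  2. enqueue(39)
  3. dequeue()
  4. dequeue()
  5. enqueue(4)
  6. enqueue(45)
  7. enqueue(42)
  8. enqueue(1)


enqueue(18) -> [18]
enqueue(39) -> [18, 39]
dequeue()->18, [39]
dequeue()->39, []
enqueue(4) -> [4]
enqueue(45) -> [4, 45]
enqueue(42) -> [4, 45, 42]
enqueue(1) -> [4, 45, 42, 1]

Final queue: [4, 45, 42, 1]


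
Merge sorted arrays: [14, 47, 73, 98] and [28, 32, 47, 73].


Take 14 from A
Take 28 from B
Take 32 from B
Take 47 from A
Take 47 from B
Take 73 from A
Take 73 from B

Merged: [14, 28, 32, 47, 47, 73, 73, 98]


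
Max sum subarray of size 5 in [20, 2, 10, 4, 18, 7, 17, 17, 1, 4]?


[0:5]: 54
[1:6]: 41
[2:7]: 56
[3:8]: 63
[4:9]: 60
[5:10]: 46

Max: 63 at [3:8]


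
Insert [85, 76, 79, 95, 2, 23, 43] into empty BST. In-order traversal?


Insert 85: root
Insert 76: L from 85
Insert 79: L from 85 -> R from 76
Insert 95: R from 85
Insert 2: L from 85 -> L from 76
Insert 23: L from 85 -> L from 76 -> R from 2
Insert 43: L from 85 -> L from 76 -> R from 2 -> R from 23

In-order: [2, 23, 43, 76, 79, 85, 95]


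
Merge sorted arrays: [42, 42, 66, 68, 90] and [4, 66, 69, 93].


Take 4 from B
Take 42 from A
Take 42 from A
Take 66 from A
Take 66 from B
Take 68 from A
Take 69 from B
Take 90 from A

Merged: [4, 42, 42, 66, 66, 68, 69, 90, 93]


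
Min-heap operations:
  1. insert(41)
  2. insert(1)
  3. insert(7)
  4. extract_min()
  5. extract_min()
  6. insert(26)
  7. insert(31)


insert(41) -> [41]
insert(1) -> [1, 41]
insert(7) -> [1, 41, 7]
extract_min()->1, [7, 41]
extract_min()->7, [41]
insert(26) -> [26, 41]
insert(31) -> [26, 41, 31]

Final heap: [26, 41, 31]


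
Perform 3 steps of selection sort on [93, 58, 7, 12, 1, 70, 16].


Initial: [93, 58, 7, 12, 1, 70, 16]
Step 1: min=1 at 4
  Swap: [1, 58, 7, 12, 93, 70, 16]
Step 2: min=7 at 2
  Swap: [1, 7, 58, 12, 93, 70, 16]
Step 3: min=12 at 3
  Swap: [1, 7, 12, 58, 93, 70, 16]

After 3 steps: [1, 7, 12, 58, 93, 70, 16]


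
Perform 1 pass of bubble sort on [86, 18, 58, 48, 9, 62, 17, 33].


Initial: [86, 18, 58, 48, 9, 62, 17, 33]
Pass 1: [18, 58, 48, 9, 62, 17, 33, 86] (7 swaps)

After 1 pass: [18, 58, 48, 9, 62, 17, 33, 86]


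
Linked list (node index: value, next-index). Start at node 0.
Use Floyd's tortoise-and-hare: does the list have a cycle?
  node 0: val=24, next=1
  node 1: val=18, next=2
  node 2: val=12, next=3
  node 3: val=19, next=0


Floyd's tortoise (slow, +1) and hare (fast, +2):
  init: slow=0, fast=0
  step 1: slow=1, fast=2
  step 2: slow=2, fast=0
  step 3: slow=3, fast=2
  step 4: slow=0, fast=0
  slow == fast at node 0: cycle detected

Cycle: yes


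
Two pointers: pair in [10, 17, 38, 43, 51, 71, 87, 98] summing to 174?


lo=0(10)+hi=7(98)=108
lo=1(17)+hi=7(98)=115
lo=2(38)+hi=7(98)=136
lo=3(43)+hi=7(98)=141
lo=4(51)+hi=7(98)=149
lo=5(71)+hi=7(98)=169
lo=6(87)+hi=7(98)=185

No pair found


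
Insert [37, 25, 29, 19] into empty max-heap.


Insert 37: [37]
Insert 25: [37, 25]
Insert 29: [37, 25, 29]
Insert 19: [37, 25, 29, 19]

Final heap: [37, 25, 29, 19]


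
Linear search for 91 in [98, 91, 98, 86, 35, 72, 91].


i=0: 98!=91
i=1: 91==91 found!

Found at 1, 2 comps


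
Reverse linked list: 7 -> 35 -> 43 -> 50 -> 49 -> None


Step 1: curr=7, set curr.next=prev(None) | reversed so far: 7
Step 2: curr=35, set curr.next=prev(7) | reversed so far: 35 -> 7
Step 3: curr=43, set curr.next=prev(35) | reversed so far: 43 -> 35 -> 7
Step 4: curr=50, set curr.next=prev(43) | reversed so far: 50 -> 43 -> 35 -> 7
Step 5: curr=49, set curr.next=prev(50) | reversed so far: 49 -> 50 -> 43 -> 35 -> 7

49 -> 50 -> 43 -> 35 -> 7 -> None


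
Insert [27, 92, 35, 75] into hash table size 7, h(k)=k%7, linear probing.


Insert 27: h=6 -> slot 6
Insert 92: h=1 -> slot 1
Insert 35: h=0 -> slot 0
Insert 75: h=5 -> slot 5

Table: [35, 92, None, None, None, 75, 27]


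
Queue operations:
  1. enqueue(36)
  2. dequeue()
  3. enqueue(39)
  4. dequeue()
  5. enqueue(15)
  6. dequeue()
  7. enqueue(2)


enqueue(36) -> [36]
dequeue()->36, []
enqueue(39) -> [39]
dequeue()->39, []
enqueue(15) -> [15]
dequeue()->15, []
enqueue(2) -> [2]

Final queue: [2]


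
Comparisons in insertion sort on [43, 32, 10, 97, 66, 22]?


Algorithm: insertion sort
Input: [43, 32, 10, 97, 66, 22]
Sorted: [10, 22, 32, 43, 66, 97]

11


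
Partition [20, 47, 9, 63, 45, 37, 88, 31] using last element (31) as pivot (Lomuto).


Pivot: 31
  20 <= 31: advance i (no swap)
  9 <= 31: swap -> [20, 9, 47, 63, 45, 37, 88, 31]
Place pivot at 2: [20, 9, 31, 63, 45, 37, 88, 47]

Partitioned: [20, 9, 31, 63, 45, 37, 88, 47]


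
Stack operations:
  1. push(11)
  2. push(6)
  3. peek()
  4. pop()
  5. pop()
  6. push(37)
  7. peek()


push(11) -> [11]
push(6) -> [11, 6]
peek()->6
pop()->6, [11]
pop()->11, []
push(37) -> [37]
peek()->37

Final stack: [37]


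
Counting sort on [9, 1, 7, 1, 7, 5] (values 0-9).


Input: [9, 1, 7, 1, 7, 5]
Counts: [0, 2, 0, 0, 0, 1, 0, 2, 0, 1]

Sorted: [1, 1, 5, 7, 7, 9]


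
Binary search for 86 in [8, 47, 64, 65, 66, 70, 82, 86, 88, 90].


Step 1: lo=0, hi=9, mid=4, val=66
Step 2: lo=5, hi=9, mid=7, val=86

Found at index 7


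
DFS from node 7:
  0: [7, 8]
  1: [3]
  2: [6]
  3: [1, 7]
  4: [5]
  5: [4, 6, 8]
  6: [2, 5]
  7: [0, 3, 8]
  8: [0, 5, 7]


Visit 7, push [8, 3, 0]
Visit 0, push [8]
Visit 8, push [5]
Visit 5, push [6, 4]
Visit 4, push []
Visit 6, push [2]
Visit 2, push []
Visit 3, push [1]
Visit 1, push []

DFS order: [7, 0, 8, 5, 4, 6, 2, 3, 1]


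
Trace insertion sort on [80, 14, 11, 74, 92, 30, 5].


Initial: [80, 14, 11, 74, 92, 30, 5]
Insert 14: [14, 80, 11, 74, 92, 30, 5]
Insert 11: [11, 14, 80, 74, 92, 30, 5]
Insert 74: [11, 14, 74, 80, 92, 30, 5]
Insert 92: [11, 14, 74, 80, 92, 30, 5]
Insert 30: [11, 14, 30, 74, 80, 92, 5]
Insert 5: [5, 11, 14, 30, 74, 80, 92]

Sorted: [5, 11, 14, 30, 74, 80, 92]


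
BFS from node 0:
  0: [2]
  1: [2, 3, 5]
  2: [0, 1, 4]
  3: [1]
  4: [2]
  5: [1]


Visit 0, enqueue [2]
Visit 2, enqueue [1, 4]
Visit 1, enqueue [3, 5]
Visit 4, enqueue []
Visit 3, enqueue []
Visit 5, enqueue []

BFS order: [0, 2, 1, 4, 3, 5]


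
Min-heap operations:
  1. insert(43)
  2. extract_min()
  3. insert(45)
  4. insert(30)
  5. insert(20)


insert(43) -> [43]
extract_min()->43, []
insert(45) -> [45]
insert(30) -> [30, 45]
insert(20) -> [20, 45, 30]

Final heap: [20, 45, 30]


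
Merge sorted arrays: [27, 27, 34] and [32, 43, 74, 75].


Take 27 from A
Take 27 from A
Take 32 from B
Take 34 from A

Merged: [27, 27, 32, 34, 43, 74, 75]


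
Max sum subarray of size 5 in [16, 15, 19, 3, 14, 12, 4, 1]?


[0:5]: 67
[1:6]: 63
[2:7]: 52
[3:8]: 34

Max: 67 at [0:5]


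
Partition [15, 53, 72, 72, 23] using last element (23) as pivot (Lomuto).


Pivot: 23
  15 <= 23: advance i (no swap)
Place pivot at 1: [15, 23, 72, 72, 53]

Partitioned: [15, 23, 72, 72, 53]


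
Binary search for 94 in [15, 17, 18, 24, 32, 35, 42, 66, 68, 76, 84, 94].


Step 1: lo=0, hi=11, mid=5, val=35
Step 2: lo=6, hi=11, mid=8, val=68
Step 3: lo=9, hi=11, mid=10, val=84
Step 4: lo=11, hi=11, mid=11, val=94

Found at index 11


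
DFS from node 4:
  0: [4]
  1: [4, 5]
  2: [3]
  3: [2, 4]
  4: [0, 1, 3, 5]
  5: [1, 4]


Visit 4, push [5, 3, 1, 0]
Visit 0, push []
Visit 1, push [5]
Visit 5, push []
Visit 3, push [2]
Visit 2, push []

DFS order: [4, 0, 1, 5, 3, 2]


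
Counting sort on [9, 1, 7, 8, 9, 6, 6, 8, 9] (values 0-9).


Input: [9, 1, 7, 8, 9, 6, 6, 8, 9]
Counts: [0, 1, 0, 0, 0, 0, 2, 1, 2, 3]

Sorted: [1, 6, 6, 7, 8, 8, 9, 9, 9]


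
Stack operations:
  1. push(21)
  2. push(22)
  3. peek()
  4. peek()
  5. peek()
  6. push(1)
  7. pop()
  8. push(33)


push(21) -> [21]
push(22) -> [21, 22]
peek()->22
peek()->22
peek()->22
push(1) -> [21, 22, 1]
pop()->1, [21, 22]
push(33) -> [21, 22, 33]

Final stack: [21, 22, 33]


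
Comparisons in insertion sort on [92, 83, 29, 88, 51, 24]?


Algorithm: insertion sort
Input: [92, 83, 29, 88, 51, 24]
Sorted: [24, 29, 51, 83, 88, 92]

14


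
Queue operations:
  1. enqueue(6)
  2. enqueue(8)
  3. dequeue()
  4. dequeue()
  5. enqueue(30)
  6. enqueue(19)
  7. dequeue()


enqueue(6) -> [6]
enqueue(8) -> [6, 8]
dequeue()->6, [8]
dequeue()->8, []
enqueue(30) -> [30]
enqueue(19) -> [30, 19]
dequeue()->30, [19]

Final queue: [19]


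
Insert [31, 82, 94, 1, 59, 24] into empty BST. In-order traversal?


Insert 31: root
Insert 82: R from 31
Insert 94: R from 31 -> R from 82
Insert 1: L from 31
Insert 59: R from 31 -> L from 82
Insert 24: L from 31 -> R from 1

In-order: [1, 24, 31, 59, 82, 94]


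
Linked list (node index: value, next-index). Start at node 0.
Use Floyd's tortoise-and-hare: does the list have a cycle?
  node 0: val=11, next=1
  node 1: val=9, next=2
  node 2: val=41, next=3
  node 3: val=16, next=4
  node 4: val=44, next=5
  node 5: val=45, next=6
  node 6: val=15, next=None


Floyd's tortoise (slow, +1) and hare (fast, +2):
  init: slow=0, fast=0
  step 1: slow=1, fast=2
  step 2: slow=2, fast=4
  step 3: slow=3, fast=6
  step 4: fast -> None, no cycle

Cycle: no


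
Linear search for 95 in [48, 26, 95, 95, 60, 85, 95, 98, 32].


i=0: 48!=95
i=1: 26!=95
i=2: 95==95 found!

Found at 2, 3 comps


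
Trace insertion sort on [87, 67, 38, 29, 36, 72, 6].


Initial: [87, 67, 38, 29, 36, 72, 6]
Insert 67: [67, 87, 38, 29, 36, 72, 6]
Insert 38: [38, 67, 87, 29, 36, 72, 6]
Insert 29: [29, 38, 67, 87, 36, 72, 6]
Insert 36: [29, 36, 38, 67, 87, 72, 6]
Insert 72: [29, 36, 38, 67, 72, 87, 6]
Insert 6: [6, 29, 36, 38, 67, 72, 87]

Sorted: [6, 29, 36, 38, 67, 72, 87]


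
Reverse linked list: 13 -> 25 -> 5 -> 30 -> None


Step 1: curr=13, set curr.next=prev(None) | reversed so far: 13
Step 2: curr=25, set curr.next=prev(13) | reversed so far: 25 -> 13
Step 3: curr=5, set curr.next=prev(25) | reversed so far: 5 -> 25 -> 13
Step 4: curr=30, set curr.next=prev(5) | reversed so far: 30 -> 5 -> 25 -> 13

30 -> 5 -> 25 -> 13 -> None


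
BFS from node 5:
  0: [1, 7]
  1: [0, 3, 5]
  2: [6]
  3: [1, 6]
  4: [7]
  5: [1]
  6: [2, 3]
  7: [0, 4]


Visit 5, enqueue [1]
Visit 1, enqueue [0, 3]
Visit 0, enqueue [7]
Visit 3, enqueue [6]
Visit 7, enqueue [4]
Visit 6, enqueue [2]
Visit 4, enqueue []
Visit 2, enqueue []

BFS order: [5, 1, 0, 3, 7, 6, 4, 2]


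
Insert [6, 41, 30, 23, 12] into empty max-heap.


Insert 6: [6]
Insert 41: [41, 6]
Insert 30: [41, 6, 30]
Insert 23: [41, 23, 30, 6]
Insert 12: [41, 23, 30, 6, 12]

Final heap: [41, 23, 30, 6, 12]


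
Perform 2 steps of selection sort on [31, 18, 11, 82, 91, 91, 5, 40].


Initial: [31, 18, 11, 82, 91, 91, 5, 40]
Step 1: min=5 at 6
  Swap: [5, 18, 11, 82, 91, 91, 31, 40]
Step 2: min=11 at 2
  Swap: [5, 11, 18, 82, 91, 91, 31, 40]

After 2 steps: [5, 11, 18, 82, 91, 91, 31, 40]


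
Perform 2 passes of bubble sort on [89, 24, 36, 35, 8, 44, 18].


Initial: [89, 24, 36, 35, 8, 44, 18]
Pass 1: [24, 36, 35, 8, 44, 18, 89] (6 swaps)
Pass 2: [24, 35, 8, 36, 18, 44, 89] (3 swaps)

After 2 passes: [24, 35, 8, 36, 18, 44, 89]


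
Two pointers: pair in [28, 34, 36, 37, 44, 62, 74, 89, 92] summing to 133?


lo=0(28)+hi=8(92)=120
lo=1(34)+hi=8(92)=126
lo=2(36)+hi=8(92)=128
lo=3(37)+hi=8(92)=129
lo=4(44)+hi=8(92)=136
lo=4(44)+hi=7(89)=133

Yes: 44+89=133


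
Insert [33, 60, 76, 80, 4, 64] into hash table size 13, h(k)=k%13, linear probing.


Insert 33: h=7 -> slot 7
Insert 60: h=8 -> slot 8
Insert 76: h=11 -> slot 11
Insert 80: h=2 -> slot 2
Insert 4: h=4 -> slot 4
Insert 64: h=12 -> slot 12

Table: [None, None, 80, None, 4, None, None, 33, 60, None, None, 76, 64]


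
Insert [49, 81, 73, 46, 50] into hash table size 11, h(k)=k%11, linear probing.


Insert 49: h=5 -> slot 5
Insert 81: h=4 -> slot 4
Insert 73: h=7 -> slot 7
Insert 46: h=2 -> slot 2
Insert 50: h=6 -> slot 6

Table: [None, None, 46, None, 81, 49, 50, 73, None, None, None]


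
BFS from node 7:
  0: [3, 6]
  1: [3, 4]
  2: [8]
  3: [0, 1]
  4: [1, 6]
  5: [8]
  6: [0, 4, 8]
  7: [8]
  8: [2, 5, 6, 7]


Visit 7, enqueue [8]
Visit 8, enqueue [2, 5, 6]
Visit 2, enqueue []
Visit 5, enqueue []
Visit 6, enqueue [0, 4]
Visit 0, enqueue [3]
Visit 4, enqueue [1]
Visit 3, enqueue []
Visit 1, enqueue []

BFS order: [7, 8, 2, 5, 6, 0, 4, 3, 1]


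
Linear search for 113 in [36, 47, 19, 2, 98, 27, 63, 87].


i=0: 36!=113
i=1: 47!=113
i=2: 19!=113
i=3: 2!=113
i=4: 98!=113
i=5: 27!=113
i=6: 63!=113
i=7: 87!=113

Not found, 8 comps


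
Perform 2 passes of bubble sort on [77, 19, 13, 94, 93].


Initial: [77, 19, 13, 94, 93]
Pass 1: [19, 13, 77, 93, 94] (3 swaps)
Pass 2: [13, 19, 77, 93, 94] (1 swaps)

After 2 passes: [13, 19, 77, 93, 94]


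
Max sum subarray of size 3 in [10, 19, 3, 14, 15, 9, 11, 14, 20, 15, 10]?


[0:3]: 32
[1:4]: 36
[2:5]: 32
[3:6]: 38
[4:7]: 35
[5:8]: 34
[6:9]: 45
[7:10]: 49
[8:11]: 45

Max: 49 at [7:10]


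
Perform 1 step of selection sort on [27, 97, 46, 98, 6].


Initial: [27, 97, 46, 98, 6]
Step 1: min=6 at 4
  Swap: [6, 97, 46, 98, 27]

After 1 step: [6, 97, 46, 98, 27]


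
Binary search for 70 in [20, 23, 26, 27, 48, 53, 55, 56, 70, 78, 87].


Step 1: lo=0, hi=10, mid=5, val=53
Step 2: lo=6, hi=10, mid=8, val=70

Found at index 8


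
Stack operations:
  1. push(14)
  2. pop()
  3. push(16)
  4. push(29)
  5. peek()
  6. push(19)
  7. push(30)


push(14) -> [14]
pop()->14, []
push(16) -> [16]
push(29) -> [16, 29]
peek()->29
push(19) -> [16, 29, 19]
push(30) -> [16, 29, 19, 30]

Final stack: [16, 29, 19, 30]


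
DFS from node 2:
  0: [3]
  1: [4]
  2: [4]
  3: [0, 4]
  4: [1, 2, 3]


Visit 2, push [4]
Visit 4, push [3, 1]
Visit 1, push []
Visit 3, push [0]
Visit 0, push []

DFS order: [2, 4, 1, 3, 0]


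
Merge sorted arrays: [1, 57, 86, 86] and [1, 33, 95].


Take 1 from A
Take 1 from B
Take 33 from B
Take 57 from A
Take 86 from A
Take 86 from A

Merged: [1, 1, 33, 57, 86, 86, 95]


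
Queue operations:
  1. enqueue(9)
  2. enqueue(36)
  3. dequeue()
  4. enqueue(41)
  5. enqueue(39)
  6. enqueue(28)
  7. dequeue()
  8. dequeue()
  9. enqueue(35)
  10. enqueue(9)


enqueue(9) -> [9]
enqueue(36) -> [9, 36]
dequeue()->9, [36]
enqueue(41) -> [36, 41]
enqueue(39) -> [36, 41, 39]
enqueue(28) -> [36, 41, 39, 28]
dequeue()->36, [41, 39, 28]
dequeue()->41, [39, 28]
enqueue(35) -> [39, 28, 35]
enqueue(9) -> [39, 28, 35, 9]

Final queue: [39, 28, 35, 9]


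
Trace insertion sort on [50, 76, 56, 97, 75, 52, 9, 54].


Initial: [50, 76, 56, 97, 75, 52, 9, 54]
Insert 76: [50, 76, 56, 97, 75, 52, 9, 54]
Insert 56: [50, 56, 76, 97, 75, 52, 9, 54]
Insert 97: [50, 56, 76, 97, 75, 52, 9, 54]
Insert 75: [50, 56, 75, 76, 97, 52, 9, 54]
Insert 52: [50, 52, 56, 75, 76, 97, 9, 54]
Insert 9: [9, 50, 52, 56, 75, 76, 97, 54]
Insert 54: [9, 50, 52, 54, 56, 75, 76, 97]

Sorted: [9, 50, 52, 54, 56, 75, 76, 97]


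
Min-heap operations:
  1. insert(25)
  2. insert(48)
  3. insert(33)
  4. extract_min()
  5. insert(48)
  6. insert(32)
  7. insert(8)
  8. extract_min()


insert(25) -> [25]
insert(48) -> [25, 48]
insert(33) -> [25, 48, 33]
extract_min()->25, [33, 48]
insert(48) -> [33, 48, 48]
insert(32) -> [32, 33, 48, 48]
insert(8) -> [8, 32, 48, 48, 33]
extract_min()->8, [32, 33, 48, 48]

Final heap: [32, 33, 48, 48]


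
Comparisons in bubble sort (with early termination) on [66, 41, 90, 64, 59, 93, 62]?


Algorithm: bubble sort (with early termination)
Input: [66, 41, 90, 64, 59, 93, 62]
Sorted: [41, 59, 62, 64, 66, 90, 93]

20


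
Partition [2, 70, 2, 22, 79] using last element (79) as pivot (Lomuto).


Pivot: 79
  2 <= 79: advance i (no swap)
  70 <= 79: advance i (no swap)
  2 <= 79: advance i (no swap)
  22 <= 79: advance i (no swap)
Place pivot at 4: [2, 70, 2, 22, 79]

Partitioned: [2, 70, 2, 22, 79]


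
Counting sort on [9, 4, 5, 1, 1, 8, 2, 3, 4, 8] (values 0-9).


Input: [9, 4, 5, 1, 1, 8, 2, 3, 4, 8]
Counts: [0, 2, 1, 1, 2, 1, 0, 0, 2, 1]

Sorted: [1, 1, 2, 3, 4, 4, 5, 8, 8, 9]


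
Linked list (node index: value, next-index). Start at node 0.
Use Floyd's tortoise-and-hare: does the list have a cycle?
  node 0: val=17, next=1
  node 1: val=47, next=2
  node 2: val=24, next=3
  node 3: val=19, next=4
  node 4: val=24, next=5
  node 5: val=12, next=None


Floyd's tortoise (slow, +1) and hare (fast, +2):
  init: slow=0, fast=0
  step 1: slow=1, fast=2
  step 2: slow=2, fast=4
  step 3: fast 4->5->None, no cycle

Cycle: no


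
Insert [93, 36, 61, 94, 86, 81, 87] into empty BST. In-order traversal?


Insert 93: root
Insert 36: L from 93
Insert 61: L from 93 -> R from 36
Insert 94: R from 93
Insert 86: L from 93 -> R from 36 -> R from 61
Insert 81: L from 93 -> R from 36 -> R from 61 -> L from 86
Insert 87: L from 93 -> R from 36 -> R from 61 -> R from 86

In-order: [36, 61, 81, 86, 87, 93, 94]


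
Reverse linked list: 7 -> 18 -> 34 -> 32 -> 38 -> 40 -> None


Step 1: curr=7, set curr.next=prev(None) | reversed so far: 7
Step 2: curr=18, set curr.next=prev(7) | reversed so far: 18 -> 7
Step 3: curr=34, set curr.next=prev(18) | reversed so far: 34 -> 18 -> 7
Step 4: curr=32, set curr.next=prev(34) | reversed so far: 32 -> 34 -> 18 -> 7
Step 5: curr=38, set curr.next=prev(32) | reversed so far: 38 -> 32 -> 34 -> 18 -> 7
Step 6: curr=40, set curr.next=prev(38) | reversed so far: 40 -> 38 -> 32 -> 34 -> 18 -> 7

40 -> 38 -> 32 -> 34 -> 18 -> 7 -> None


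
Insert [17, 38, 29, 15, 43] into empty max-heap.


Insert 17: [17]
Insert 38: [38, 17]
Insert 29: [38, 17, 29]
Insert 15: [38, 17, 29, 15]
Insert 43: [43, 38, 29, 15, 17]

Final heap: [43, 38, 29, 15, 17]


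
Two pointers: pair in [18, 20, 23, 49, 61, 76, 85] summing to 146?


lo=0(18)+hi=6(85)=103
lo=1(20)+hi=6(85)=105
lo=2(23)+hi=6(85)=108
lo=3(49)+hi=6(85)=134
lo=4(61)+hi=6(85)=146

Yes: 61+85=146


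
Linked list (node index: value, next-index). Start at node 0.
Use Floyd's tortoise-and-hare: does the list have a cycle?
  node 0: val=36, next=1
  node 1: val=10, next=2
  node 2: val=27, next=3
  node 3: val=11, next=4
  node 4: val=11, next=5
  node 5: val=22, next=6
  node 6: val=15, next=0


Floyd's tortoise (slow, +1) and hare (fast, +2):
  init: slow=0, fast=0
  step 1: slow=1, fast=2
  step 2: slow=2, fast=4
  step 3: slow=3, fast=6
  step 4: slow=4, fast=1
  step 5: slow=5, fast=3
  step 6: slow=6, fast=5
  step 7: slow=0, fast=0
  slow == fast at node 0: cycle detected

Cycle: yes


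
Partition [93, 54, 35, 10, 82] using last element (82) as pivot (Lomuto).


Pivot: 82
  54 <= 82: swap -> [54, 93, 35, 10, 82]
  35 <= 82: swap -> [54, 35, 93, 10, 82]
  10 <= 82: swap -> [54, 35, 10, 93, 82]
Place pivot at 3: [54, 35, 10, 82, 93]

Partitioned: [54, 35, 10, 82, 93]


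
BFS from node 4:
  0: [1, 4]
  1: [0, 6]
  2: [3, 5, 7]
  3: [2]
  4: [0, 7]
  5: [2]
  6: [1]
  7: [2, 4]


Visit 4, enqueue [0, 7]
Visit 0, enqueue [1]
Visit 7, enqueue [2]
Visit 1, enqueue [6]
Visit 2, enqueue [3, 5]
Visit 6, enqueue []
Visit 3, enqueue []
Visit 5, enqueue []

BFS order: [4, 0, 7, 1, 2, 6, 3, 5]


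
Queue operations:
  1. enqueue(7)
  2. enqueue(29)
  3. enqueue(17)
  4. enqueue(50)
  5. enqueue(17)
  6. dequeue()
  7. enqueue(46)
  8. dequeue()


enqueue(7) -> [7]
enqueue(29) -> [7, 29]
enqueue(17) -> [7, 29, 17]
enqueue(50) -> [7, 29, 17, 50]
enqueue(17) -> [7, 29, 17, 50, 17]
dequeue()->7, [29, 17, 50, 17]
enqueue(46) -> [29, 17, 50, 17, 46]
dequeue()->29, [17, 50, 17, 46]

Final queue: [17, 50, 17, 46]


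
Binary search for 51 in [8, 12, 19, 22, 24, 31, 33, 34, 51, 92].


Step 1: lo=0, hi=9, mid=4, val=24
Step 2: lo=5, hi=9, mid=7, val=34
Step 3: lo=8, hi=9, mid=8, val=51

Found at index 8


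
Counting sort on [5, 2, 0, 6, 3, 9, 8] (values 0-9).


Input: [5, 2, 0, 6, 3, 9, 8]
Counts: [1, 0, 1, 1, 0, 1, 1, 0, 1, 1]

Sorted: [0, 2, 3, 5, 6, 8, 9]


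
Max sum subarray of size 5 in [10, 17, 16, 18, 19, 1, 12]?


[0:5]: 80
[1:6]: 71
[2:7]: 66

Max: 80 at [0:5]


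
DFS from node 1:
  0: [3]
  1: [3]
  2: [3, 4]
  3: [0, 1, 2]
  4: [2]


Visit 1, push [3]
Visit 3, push [2, 0]
Visit 0, push []
Visit 2, push [4]
Visit 4, push []

DFS order: [1, 3, 0, 2, 4]


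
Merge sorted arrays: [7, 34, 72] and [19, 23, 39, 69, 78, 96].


Take 7 from A
Take 19 from B
Take 23 from B
Take 34 from A
Take 39 from B
Take 69 from B
Take 72 from A

Merged: [7, 19, 23, 34, 39, 69, 72, 78, 96]


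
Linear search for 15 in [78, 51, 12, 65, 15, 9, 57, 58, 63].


i=0: 78!=15
i=1: 51!=15
i=2: 12!=15
i=3: 65!=15
i=4: 15==15 found!

Found at 4, 5 comps


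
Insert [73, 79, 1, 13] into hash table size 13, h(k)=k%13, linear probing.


Insert 73: h=8 -> slot 8
Insert 79: h=1 -> slot 1
Insert 1: h=1, 1 probes -> slot 2
Insert 13: h=0 -> slot 0

Table: [13, 79, 1, None, None, None, None, None, 73, None, None, None, None]


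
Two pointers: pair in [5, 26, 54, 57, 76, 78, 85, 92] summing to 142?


lo=0(5)+hi=7(92)=97
lo=1(26)+hi=7(92)=118
lo=2(54)+hi=7(92)=146
lo=2(54)+hi=6(85)=139
lo=3(57)+hi=6(85)=142

Yes: 57+85=142


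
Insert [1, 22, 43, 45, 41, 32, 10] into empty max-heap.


Insert 1: [1]
Insert 22: [22, 1]
Insert 43: [43, 1, 22]
Insert 45: [45, 43, 22, 1]
Insert 41: [45, 43, 22, 1, 41]
Insert 32: [45, 43, 32, 1, 41, 22]
Insert 10: [45, 43, 32, 1, 41, 22, 10]

Final heap: [45, 43, 32, 1, 41, 22, 10]


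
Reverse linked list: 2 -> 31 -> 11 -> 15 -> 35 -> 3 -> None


Step 1: curr=2, set curr.next=prev(None) | reversed so far: 2
Step 2: curr=31, set curr.next=prev(2) | reversed so far: 31 -> 2
Step 3: curr=11, set curr.next=prev(31) | reversed so far: 11 -> 31 -> 2
Step 4: curr=15, set curr.next=prev(11) | reversed so far: 15 -> 11 -> 31 -> 2
Step 5: curr=35, set curr.next=prev(15) | reversed so far: 35 -> 15 -> 11 -> 31 -> 2
Step 6: curr=3, set curr.next=prev(35) | reversed so far: 3 -> 35 -> 15 -> 11 -> 31 -> 2

3 -> 35 -> 15 -> 11 -> 31 -> 2 -> None


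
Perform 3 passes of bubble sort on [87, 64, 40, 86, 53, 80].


Initial: [87, 64, 40, 86, 53, 80]
Pass 1: [64, 40, 86, 53, 80, 87] (5 swaps)
Pass 2: [40, 64, 53, 80, 86, 87] (3 swaps)
Pass 3: [40, 53, 64, 80, 86, 87] (1 swaps)

After 3 passes: [40, 53, 64, 80, 86, 87]


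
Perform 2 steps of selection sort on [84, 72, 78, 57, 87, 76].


Initial: [84, 72, 78, 57, 87, 76]
Step 1: min=57 at 3
  Swap: [57, 72, 78, 84, 87, 76]
Step 2: min=72 at 1
  Swap: [57, 72, 78, 84, 87, 76]

After 2 steps: [57, 72, 78, 84, 87, 76]


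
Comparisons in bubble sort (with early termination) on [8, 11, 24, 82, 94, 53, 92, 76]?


Algorithm: bubble sort (with early termination)
Input: [8, 11, 24, 82, 94, 53, 92, 76]
Sorted: [8, 11, 24, 53, 76, 82, 92, 94]

22


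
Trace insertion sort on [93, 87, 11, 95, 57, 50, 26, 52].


Initial: [93, 87, 11, 95, 57, 50, 26, 52]
Insert 87: [87, 93, 11, 95, 57, 50, 26, 52]
Insert 11: [11, 87, 93, 95, 57, 50, 26, 52]
Insert 95: [11, 87, 93, 95, 57, 50, 26, 52]
Insert 57: [11, 57, 87, 93, 95, 50, 26, 52]
Insert 50: [11, 50, 57, 87, 93, 95, 26, 52]
Insert 26: [11, 26, 50, 57, 87, 93, 95, 52]
Insert 52: [11, 26, 50, 52, 57, 87, 93, 95]

Sorted: [11, 26, 50, 52, 57, 87, 93, 95]


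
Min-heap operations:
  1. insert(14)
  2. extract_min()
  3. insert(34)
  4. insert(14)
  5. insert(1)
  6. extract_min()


insert(14) -> [14]
extract_min()->14, []
insert(34) -> [34]
insert(14) -> [14, 34]
insert(1) -> [1, 34, 14]
extract_min()->1, [14, 34]

Final heap: [14, 34]


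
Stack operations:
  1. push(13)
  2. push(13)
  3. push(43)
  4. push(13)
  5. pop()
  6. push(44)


push(13) -> [13]
push(13) -> [13, 13]
push(43) -> [13, 13, 43]
push(13) -> [13, 13, 43, 13]
pop()->13, [13, 13, 43]
push(44) -> [13, 13, 43, 44]

Final stack: [13, 13, 43, 44]


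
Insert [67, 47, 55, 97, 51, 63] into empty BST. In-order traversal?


Insert 67: root
Insert 47: L from 67
Insert 55: L from 67 -> R from 47
Insert 97: R from 67
Insert 51: L from 67 -> R from 47 -> L from 55
Insert 63: L from 67 -> R from 47 -> R from 55

In-order: [47, 51, 55, 63, 67, 97]


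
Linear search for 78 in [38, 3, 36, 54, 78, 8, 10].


i=0: 38!=78
i=1: 3!=78
i=2: 36!=78
i=3: 54!=78
i=4: 78==78 found!

Found at 4, 5 comps


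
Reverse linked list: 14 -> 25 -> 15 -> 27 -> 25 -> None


Step 1: curr=14, set curr.next=prev(None) | reversed so far: 14
Step 2: curr=25, set curr.next=prev(14) | reversed so far: 25 -> 14
Step 3: curr=15, set curr.next=prev(25) | reversed so far: 15 -> 25 -> 14
Step 4: curr=27, set curr.next=prev(15) | reversed so far: 27 -> 15 -> 25 -> 14
Step 5: curr=25, set curr.next=prev(27) | reversed so far: 25 -> 27 -> 15 -> 25 -> 14

25 -> 27 -> 15 -> 25 -> 14 -> None


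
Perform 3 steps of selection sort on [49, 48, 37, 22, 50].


Initial: [49, 48, 37, 22, 50]
Step 1: min=22 at 3
  Swap: [22, 48, 37, 49, 50]
Step 2: min=37 at 2
  Swap: [22, 37, 48, 49, 50]
Step 3: min=48 at 2
  Swap: [22, 37, 48, 49, 50]

After 3 steps: [22, 37, 48, 49, 50]


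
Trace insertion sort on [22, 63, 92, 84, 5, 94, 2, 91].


Initial: [22, 63, 92, 84, 5, 94, 2, 91]
Insert 63: [22, 63, 92, 84, 5, 94, 2, 91]
Insert 92: [22, 63, 92, 84, 5, 94, 2, 91]
Insert 84: [22, 63, 84, 92, 5, 94, 2, 91]
Insert 5: [5, 22, 63, 84, 92, 94, 2, 91]
Insert 94: [5, 22, 63, 84, 92, 94, 2, 91]
Insert 2: [2, 5, 22, 63, 84, 92, 94, 91]
Insert 91: [2, 5, 22, 63, 84, 91, 92, 94]

Sorted: [2, 5, 22, 63, 84, 91, 92, 94]


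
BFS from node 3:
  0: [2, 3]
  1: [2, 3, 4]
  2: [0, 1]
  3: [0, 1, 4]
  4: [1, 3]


Visit 3, enqueue [0, 1, 4]
Visit 0, enqueue [2]
Visit 1, enqueue []
Visit 4, enqueue []
Visit 2, enqueue []

BFS order: [3, 0, 1, 4, 2]


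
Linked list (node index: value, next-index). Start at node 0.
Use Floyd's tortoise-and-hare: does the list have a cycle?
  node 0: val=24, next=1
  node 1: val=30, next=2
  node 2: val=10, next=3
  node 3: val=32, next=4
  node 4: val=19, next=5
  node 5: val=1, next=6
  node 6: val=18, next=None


Floyd's tortoise (slow, +1) and hare (fast, +2):
  init: slow=0, fast=0
  step 1: slow=1, fast=2
  step 2: slow=2, fast=4
  step 3: slow=3, fast=6
  step 4: fast -> None, no cycle

Cycle: no


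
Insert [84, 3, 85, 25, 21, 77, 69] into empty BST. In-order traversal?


Insert 84: root
Insert 3: L from 84
Insert 85: R from 84
Insert 25: L from 84 -> R from 3
Insert 21: L from 84 -> R from 3 -> L from 25
Insert 77: L from 84 -> R from 3 -> R from 25
Insert 69: L from 84 -> R from 3 -> R from 25 -> L from 77

In-order: [3, 21, 25, 69, 77, 84, 85]


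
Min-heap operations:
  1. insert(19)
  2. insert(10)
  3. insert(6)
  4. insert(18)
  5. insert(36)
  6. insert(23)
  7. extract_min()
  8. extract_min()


insert(19) -> [19]
insert(10) -> [10, 19]
insert(6) -> [6, 19, 10]
insert(18) -> [6, 18, 10, 19]
insert(36) -> [6, 18, 10, 19, 36]
insert(23) -> [6, 18, 10, 19, 36, 23]
extract_min()->6, [10, 18, 23, 19, 36]
extract_min()->10, [18, 19, 23, 36]

Final heap: [18, 19, 23, 36]


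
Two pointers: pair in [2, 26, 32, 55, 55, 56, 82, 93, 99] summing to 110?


lo=0(2)+hi=8(99)=101
lo=1(26)+hi=8(99)=125
lo=1(26)+hi=7(93)=119
lo=1(26)+hi=6(82)=108
lo=2(32)+hi=6(82)=114
lo=2(32)+hi=5(56)=88
lo=3(55)+hi=5(56)=111
lo=3(55)+hi=4(55)=110

Yes: 55+55=110


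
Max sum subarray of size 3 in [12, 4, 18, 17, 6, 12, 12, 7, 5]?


[0:3]: 34
[1:4]: 39
[2:5]: 41
[3:6]: 35
[4:7]: 30
[5:8]: 31
[6:9]: 24

Max: 41 at [2:5]


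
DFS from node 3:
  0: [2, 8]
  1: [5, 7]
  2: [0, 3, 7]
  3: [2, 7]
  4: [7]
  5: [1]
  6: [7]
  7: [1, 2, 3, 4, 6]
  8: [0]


Visit 3, push [7, 2]
Visit 2, push [7, 0]
Visit 0, push [8]
Visit 8, push []
Visit 7, push [6, 4, 1]
Visit 1, push [5]
Visit 5, push []
Visit 4, push []
Visit 6, push []

DFS order: [3, 2, 0, 8, 7, 1, 5, 4, 6]


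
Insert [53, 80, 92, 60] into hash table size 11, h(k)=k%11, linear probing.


Insert 53: h=9 -> slot 9
Insert 80: h=3 -> slot 3
Insert 92: h=4 -> slot 4
Insert 60: h=5 -> slot 5

Table: [None, None, None, 80, 92, 60, None, None, None, 53, None]


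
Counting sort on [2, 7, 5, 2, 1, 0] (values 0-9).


Input: [2, 7, 5, 2, 1, 0]
Counts: [1, 1, 2, 0, 0, 1, 0, 1, 0, 0]

Sorted: [0, 1, 2, 2, 5, 7]


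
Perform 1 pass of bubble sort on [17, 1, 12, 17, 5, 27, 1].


Initial: [17, 1, 12, 17, 5, 27, 1]
Pass 1: [1, 12, 17, 5, 17, 1, 27] (4 swaps)

After 1 pass: [1, 12, 17, 5, 17, 1, 27]


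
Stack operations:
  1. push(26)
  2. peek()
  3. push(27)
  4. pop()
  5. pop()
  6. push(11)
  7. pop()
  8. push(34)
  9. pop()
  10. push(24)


push(26) -> [26]
peek()->26
push(27) -> [26, 27]
pop()->27, [26]
pop()->26, []
push(11) -> [11]
pop()->11, []
push(34) -> [34]
pop()->34, []
push(24) -> [24]

Final stack: [24]


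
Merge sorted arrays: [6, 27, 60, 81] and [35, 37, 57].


Take 6 from A
Take 27 from A
Take 35 from B
Take 37 from B
Take 57 from B

Merged: [6, 27, 35, 37, 57, 60, 81]


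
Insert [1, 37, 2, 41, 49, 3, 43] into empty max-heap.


Insert 1: [1]
Insert 37: [37, 1]
Insert 2: [37, 1, 2]
Insert 41: [41, 37, 2, 1]
Insert 49: [49, 41, 2, 1, 37]
Insert 3: [49, 41, 3, 1, 37, 2]
Insert 43: [49, 41, 43, 1, 37, 2, 3]

Final heap: [49, 41, 43, 1, 37, 2, 3]


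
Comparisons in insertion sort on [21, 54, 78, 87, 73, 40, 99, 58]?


Algorithm: insertion sort
Input: [21, 54, 78, 87, 73, 40, 99, 58]
Sorted: [21, 40, 54, 58, 73, 78, 87, 99]

17


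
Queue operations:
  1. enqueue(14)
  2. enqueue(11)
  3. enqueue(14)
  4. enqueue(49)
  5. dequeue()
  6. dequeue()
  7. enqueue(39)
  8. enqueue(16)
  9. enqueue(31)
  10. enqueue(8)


enqueue(14) -> [14]
enqueue(11) -> [14, 11]
enqueue(14) -> [14, 11, 14]
enqueue(49) -> [14, 11, 14, 49]
dequeue()->14, [11, 14, 49]
dequeue()->11, [14, 49]
enqueue(39) -> [14, 49, 39]
enqueue(16) -> [14, 49, 39, 16]
enqueue(31) -> [14, 49, 39, 16, 31]
enqueue(8) -> [14, 49, 39, 16, 31, 8]

Final queue: [14, 49, 39, 16, 31, 8]


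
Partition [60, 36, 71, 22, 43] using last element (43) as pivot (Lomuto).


Pivot: 43
  36 <= 43: swap -> [36, 60, 71, 22, 43]
  22 <= 43: swap -> [36, 22, 71, 60, 43]
Place pivot at 2: [36, 22, 43, 60, 71]

Partitioned: [36, 22, 43, 60, 71]


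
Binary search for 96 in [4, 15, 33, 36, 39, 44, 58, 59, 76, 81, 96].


Step 1: lo=0, hi=10, mid=5, val=44
Step 2: lo=6, hi=10, mid=8, val=76
Step 3: lo=9, hi=10, mid=9, val=81
Step 4: lo=10, hi=10, mid=10, val=96

Found at index 10


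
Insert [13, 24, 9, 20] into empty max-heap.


Insert 13: [13]
Insert 24: [24, 13]
Insert 9: [24, 13, 9]
Insert 20: [24, 20, 9, 13]

Final heap: [24, 20, 9, 13]


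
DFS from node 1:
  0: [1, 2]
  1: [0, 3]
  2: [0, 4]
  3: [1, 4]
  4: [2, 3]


Visit 1, push [3, 0]
Visit 0, push [2]
Visit 2, push [4]
Visit 4, push [3]
Visit 3, push []

DFS order: [1, 0, 2, 4, 3]


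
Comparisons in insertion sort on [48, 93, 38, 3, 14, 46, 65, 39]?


Algorithm: insertion sort
Input: [48, 93, 38, 3, 14, 46, 65, 39]
Sorted: [3, 14, 38, 39, 46, 48, 65, 93]

20


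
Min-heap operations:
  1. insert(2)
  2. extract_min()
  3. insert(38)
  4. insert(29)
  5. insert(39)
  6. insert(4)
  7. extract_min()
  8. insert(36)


insert(2) -> [2]
extract_min()->2, []
insert(38) -> [38]
insert(29) -> [29, 38]
insert(39) -> [29, 38, 39]
insert(4) -> [4, 29, 39, 38]
extract_min()->4, [29, 38, 39]
insert(36) -> [29, 36, 39, 38]

Final heap: [29, 36, 39, 38]


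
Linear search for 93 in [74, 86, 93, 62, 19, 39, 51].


i=0: 74!=93
i=1: 86!=93
i=2: 93==93 found!

Found at 2, 3 comps


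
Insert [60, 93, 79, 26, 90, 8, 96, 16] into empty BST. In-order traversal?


Insert 60: root
Insert 93: R from 60
Insert 79: R from 60 -> L from 93
Insert 26: L from 60
Insert 90: R from 60 -> L from 93 -> R from 79
Insert 8: L from 60 -> L from 26
Insert 96: R from 60 -> R from 93
Insert 16: L from 60 -> L from 26 -> R from 8

In-order: [8, 16, 26, 60, 79, 90, 93, 96]


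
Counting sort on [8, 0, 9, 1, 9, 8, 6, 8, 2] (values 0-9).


Input: [8, 0, 9, 1, 9, 8, 6, 8, 2]
Counts: [1, 1, 1, 0, 0, 0, 1, 0, 3, 2]

Sorted: [0, 1, 2, 6, 8, 8, 8, 9, 9]


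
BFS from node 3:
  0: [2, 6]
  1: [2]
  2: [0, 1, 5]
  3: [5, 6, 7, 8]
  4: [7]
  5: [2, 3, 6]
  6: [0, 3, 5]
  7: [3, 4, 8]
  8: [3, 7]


Visit 3, enqueue [5, 6, 7, 8]
Visit 5, enqueue [2]
Visit 6, enqueue [0]
Visit 7, enqueue [4]
Visit 8, enqueue []
Visit 2, enqueue [1]
Visit 0, enqueue []
Visit 4, enqueue []
Visit 1, enqueue []

BFS order: [3, 5, 6, 7, 8, 2, 0, 4, 1]


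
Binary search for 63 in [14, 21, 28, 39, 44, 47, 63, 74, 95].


Step 1: lo=0, hi=8, mid=4, val=44
Step 2: lo=5, hi=8, mid=6, val=63

Found at index 6


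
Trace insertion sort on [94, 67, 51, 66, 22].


Initial: [94, 67, 51, 66, 22]
Insert 67: [67, 94, 51, 66, 22]
Insert 51: [51, 67, 94, 66, 22]
Insert 66: [51, 66, 67, 94, 22]
Insert 22: [22, 51, 66, 67, 94]

Sorted: [22, 51, 66, 67, 94]


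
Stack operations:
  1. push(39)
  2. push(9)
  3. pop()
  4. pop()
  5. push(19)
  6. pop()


push(39) -> [39]
push(9) -> [39, 9]
pop()->9, [39]
pop()->39, []
push(19) -> [19]
pop()->19, []

Final stack: []


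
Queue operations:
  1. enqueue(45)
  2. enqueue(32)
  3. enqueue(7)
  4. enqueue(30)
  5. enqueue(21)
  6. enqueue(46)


enqueue(45) -> [45]
enqueue(32) -> [45, 32]
enqueue(7) -> [45, 32, 7]
enqueue(30) -> [45, 32, 7, 30]
enqueue(21) -> [45, 32, 7, 30, 21]
enqueue(46) -> [45, 32, 7, 30, 21, 46]

Final queue: [45, 32, 7, 30, 21, 46]


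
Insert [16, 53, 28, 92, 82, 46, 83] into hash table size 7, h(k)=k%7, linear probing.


Insert 16: h=2 -> slot 2
Insert 53: h=4 -> slot 4
Insert 28: h=0 -> slot 0
Insert 92: h=1 -> slot 1
Insert 82: h=5 -> slot 5
Insert 46: h=4, 2 probes -> slot 6
Insert 83: h=6, 4 probes -> slot 3

Table: [28, 92, 16, 83, 53, 82, 46]


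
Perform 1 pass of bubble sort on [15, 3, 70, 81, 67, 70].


Initial: [15, 3, 70, 81, 67, 70]
Pass 1: [3, 15, 70, 67, 70, 81] (3 swaps)

After 1 pass: [3, 15, 70, 67, 70, 81]


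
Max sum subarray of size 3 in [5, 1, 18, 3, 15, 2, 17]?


[0:3]: 24
[1:4]: 22
[2:5]: 36
[3:6]: 20
[4:7]: 34

Max: 36 at [2:5]


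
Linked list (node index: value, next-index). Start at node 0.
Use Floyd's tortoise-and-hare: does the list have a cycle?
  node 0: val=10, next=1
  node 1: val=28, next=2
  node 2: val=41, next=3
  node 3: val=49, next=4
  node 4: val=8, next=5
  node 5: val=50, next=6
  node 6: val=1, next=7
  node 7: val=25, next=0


Floyd's tortoise (slow, +1) and hare (fast, +2):
  init: slow=0, fast=0
  step 1: slow=1, fast=2
  step 2: slow=2, fast=4
  step 3: slow=3, fast=6
  step 4: slow=4, fast=0
  step 5: slow=5, fast=2
  step 6: slow=6, fast=4
  step 7: slow=7, fast=6
  step 8: slow=0, fast=0
  slow == fast at node 0: cycle detected

Cycle: yes


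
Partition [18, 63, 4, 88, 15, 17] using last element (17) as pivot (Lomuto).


Pivot: 17
  4 <= 17: swap -> [4, 63, 18, 88, 15, 17]
  15 <= 17: swap -> [4, 15, 18, 88, 63, 17]
Place pivot at 2: [4, 15, 17, 88, 63, 18]

Partitioned: [4, 15, 17, 88, 63, 18]


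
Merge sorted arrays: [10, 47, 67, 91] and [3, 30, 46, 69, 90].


Take 3 from B
Take 10 from A
Take 30 from B
Take 46 from B
Take 47 from A
Take 67 from A
Take 69 from B
Take 90 from B

Merged: [3, 10, 30, 46, 47, 67, 69, 90, 91]


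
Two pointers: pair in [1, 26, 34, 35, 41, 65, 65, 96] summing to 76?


lo=0(1)+hi=7(96)=97
lo=0(1)+hi=6(65)=66
lo=1(26)+hi=6(65)=91
lo=1(26)+hi=5(65)=91
lo=1(26)+hi=4(41)=67
lo=2(34)+hi=4(41)=75
lo=3(35)+hi=4(41)=76

Yes: 35+41=76


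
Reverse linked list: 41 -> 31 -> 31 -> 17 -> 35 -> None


Step 1: curr=41, set curr.next=prev(None) | reversed so far: 41
Step 2: curr=31, set curr.next=prev(41) | reversed so far: 31 -> 41
Step 3: curr=31, set curr.next=prev(31) | reversed so far: 31 -> 31 -> 41
Step 4: curr=17, set curr.next=prev(31) | reversed so far: 17 -> 31 -> 31 -> 41
Step 5: curr=35, set curr.next=prev(17) | reversed so far: 35 -> 17 -> 31 -> 31 -> 41

35 -> 17 -> 31 -> 31 -> 41 -> None


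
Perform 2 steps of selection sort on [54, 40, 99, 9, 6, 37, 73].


Initial: [54, 40, 99, 9, 6, 37, 73]
Step 1: min=6 at 4
  Swap: [6, 40, 99, 9, 54, 37, 73]
Step 2: min=9 at 3
  Swap: [6, 9, 99, 40, 54, 37, 73]

After 2 steps: [6, 9, 99, 40, 54, 37, 73]


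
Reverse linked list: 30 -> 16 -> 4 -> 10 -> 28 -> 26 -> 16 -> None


Step 1: curr=30, set curr.next=prev(None) | reversed so far: 30
Step 2: curr=16, set curr.next=prev(30) | reversed so far: 16 -> 30
Step 3: curr=4, set curr.next=prev(16) | reversed so far: 4 -> 16 -> 30
Step 4: curr=10, set curr.next=prev(4) | reversed so far: 10 -> 4 -> 16 -> 30
Step 5: curr=28, set curr.next=prev(10) | reversed so far: 28 -> 10 -> 4 -> 16 -> 30
Step 6: curr=26, set curr.next=prev(28) | reversed so far: 26 -> 28 -> 10 -> 4 -> 16 -> 30
Step 7: curr=16, set curr.next=prev(26) | reversed so far: 16 -> 26 -> 28 -> 10 -> 4 -> 16 -> 30

16 -> 26 -> 28 -> 10 -> 4 -> 16 -> 30 -> None


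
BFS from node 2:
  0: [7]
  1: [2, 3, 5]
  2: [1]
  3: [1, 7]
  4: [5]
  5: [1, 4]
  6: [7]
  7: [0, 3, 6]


Visit 2, enqueue [1]
Visit 1, enqueue [3, 5]
Visit 3, enqueue [7]
Visit 5, enqueue [4]
Visit 7, enqueue [0, 6]
Visit 4, enqueue []
Visit 0, enqueue []
Visit 6, enqueue []

BFS order: [2, 1, 3, 5, 7, 4, 0, 6]


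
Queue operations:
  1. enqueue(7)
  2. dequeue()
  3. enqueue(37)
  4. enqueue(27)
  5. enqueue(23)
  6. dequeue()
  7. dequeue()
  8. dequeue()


enqueue(7) -> [7]
dequeue()->7, []
enqueue(37) -> [37]
enqueue(27) -> [37, 27]
enqueue(23) -> [37, 27, 23]
dequeue()->37, [27, 23]
dequeue()->27, [23]
dequeue()->23, []

Final queue: []


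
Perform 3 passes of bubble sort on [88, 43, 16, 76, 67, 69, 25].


Initial: [88, 43, 16, 76, 67, 69, 25]
Pass 1: [43, 16, 76, 67, 69, 25, 88] (6 swaps)
Pass 2: [16, 43, 67, 69, 25, 76, 88] (4 swaps)
Pass 3: [16, 43, 67, 25, 69, 76, 88] (1 swaps)

After 3 passes: [16, 43, 67, 25, 69, 76, 88]


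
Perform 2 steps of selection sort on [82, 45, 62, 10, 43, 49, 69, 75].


Initial: [82, 45, 62, 10, 43, 49, 69, 75]
Step 1: min=10 at 3
  Swap: [10, 45, 62, 82, 43, 49, 69, 75]
Step 2: min=43 at 4
  Swap: [10, 43, 62, 82, 45, 49, 69, 75]

After 2 steps: [10, 43, 62, 82, 45, 49, 69, 75]


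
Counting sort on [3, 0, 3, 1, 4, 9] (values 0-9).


Input: [3, 0, 3, 1, 4, 9]
Counts: [1, 1, 0, 2, 1, 0, 0, 0, 0, 1]

Sorted: [0, 1, 3, 3, 4, 9]


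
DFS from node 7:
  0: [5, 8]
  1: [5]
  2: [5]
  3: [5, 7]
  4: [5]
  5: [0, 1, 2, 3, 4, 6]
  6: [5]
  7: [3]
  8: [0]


Visit 7, push [3]
Visit 3, push [5]
Visit 5, push [6, 4, 2, 1, 0]
Visit 0, push [8]
Visit 8, push []
Visit 1, push []
Visit 2, push []
Visit 4, push []
Visit 6, push []

DFS order: [7, 3, 5, 0, 8, 1, 2, 4, 6]


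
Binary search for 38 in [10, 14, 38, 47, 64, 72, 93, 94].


Step 1: lo=0, hi=7, mid=3, val=47
Step 2: lo=0, hi=2, mid=1, val=14
Step 3: lo=2, hi=2, mid=2, val=38

Found at index 2
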